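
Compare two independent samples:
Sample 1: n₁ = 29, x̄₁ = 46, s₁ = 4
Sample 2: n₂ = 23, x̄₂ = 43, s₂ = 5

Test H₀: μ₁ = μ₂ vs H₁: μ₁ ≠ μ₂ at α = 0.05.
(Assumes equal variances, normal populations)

Pooled variance: s²_p = [28×4² + 22×5²]/(50) = 19.9600
s_p = 4.4677
SE = s_p×√(1/n₁ + 1/n₂) = 4.4677×√(1/29 + 1/23) = 1.2474
t = (x̄₁ - x̄₂)/SE = (46 - 43)/1.2474 = 2.4050
df = 50, t-critical = ±2.009
Decision: reject H₀

Answer: t = 2.4050, reject H₀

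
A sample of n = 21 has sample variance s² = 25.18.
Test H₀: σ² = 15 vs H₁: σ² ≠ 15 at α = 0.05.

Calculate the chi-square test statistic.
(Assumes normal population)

Answer: χ² = 33.5733, fail to reject H₀

Derivation:
df = n - 1 = 20
χ² = (n-1)s²/σ₀² = 20×25.18/15 = 33.5733
Critical values: χ²_{0.975,20} = 9.591, χ²_{0.025,20} = 34.170
Rejection region: χ² < 9.591 or χ² > 34.170
Decision: fail to reject H₀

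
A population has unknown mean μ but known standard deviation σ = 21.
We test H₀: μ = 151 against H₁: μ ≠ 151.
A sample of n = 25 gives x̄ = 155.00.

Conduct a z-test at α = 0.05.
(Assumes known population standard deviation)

Standard error: SE = σ/√n = 21/√25 = 4.2000
z-statistic: z = (x̄ - μ₀)/SE = (155.00 - 151)/4.2000 = 0.9524
Critical value: ±1.960
p-value = 0.3409
Decision: fail to reject H₀

Answer: z = 0.9524, fail to reject H₀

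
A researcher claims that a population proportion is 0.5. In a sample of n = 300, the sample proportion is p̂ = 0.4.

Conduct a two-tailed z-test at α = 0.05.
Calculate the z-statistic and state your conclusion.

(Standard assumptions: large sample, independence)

Answer: z = -3.4640, reject H₀

Derivation:
H₀: p = 0.5, H₁: p ≠ 0.5
Standard error: SE = √(p₀(1-p₀)/n) = √(0.5×0.5/300) = 0.028868
z-statistic: z = (p̂ - p₀)/SE = (0.4 - 0.5)/0.028868 = -3.4640
Critical value: z_0.025 = ±1.960
p-value = 0.0005
Decision: reject H₀ at α = 0.05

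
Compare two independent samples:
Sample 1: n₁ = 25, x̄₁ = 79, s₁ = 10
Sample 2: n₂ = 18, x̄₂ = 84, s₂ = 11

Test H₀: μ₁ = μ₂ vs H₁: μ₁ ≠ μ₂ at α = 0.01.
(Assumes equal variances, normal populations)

Pooled variance: s²_p = [24×10² + 17×11²]/(41) = 108.7073
s_p = 10.4263
SE = s_p×√(1/n₁ + 1/n₂) = 10.4263×√(1/25 + 1/18) = 3.2230
t = (x̄₁ - x̄₂)/SE = (79 - 84)/3.2230 = -1.5513
df = 41, t-critical = ±2.701
Decision: fail to reject H₀

Answer: t = -1.5513, fail to reject H₀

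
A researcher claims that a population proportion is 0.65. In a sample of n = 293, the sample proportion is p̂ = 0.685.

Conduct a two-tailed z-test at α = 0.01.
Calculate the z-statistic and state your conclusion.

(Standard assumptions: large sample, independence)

H₀: p = 0.65, H₁: p ≠ 0.65
Standard error: SE = √(p₀(1-p₀)/n) = √(0.65×0.35/293) = 0.027865
z-statistic: z = (p̂ - p₀)/SE = (0.685 - 0.65)/0.027865 = 1.2561
Critical value: z_0.005 = ±2.576
p-value = 0.2091
Decision: fail to reject H₀ at α = 0.01

Answer: z = 1.2561, fail to reject H₀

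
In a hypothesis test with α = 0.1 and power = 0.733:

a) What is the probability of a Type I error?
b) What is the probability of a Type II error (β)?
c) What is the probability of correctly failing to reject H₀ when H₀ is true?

Answer: a) 0.1, b) 0.267, c) 0.9

Derivation:
a) Type I error probability = α = 0.1
b) Power = P(reject H₀ | H₁ true) = 1 - β = 0.733, so Type II error probability = β = 1 - Power = 0.267
c) P(fail to reject H₀ | H₀ true) = 1 - α = 0.9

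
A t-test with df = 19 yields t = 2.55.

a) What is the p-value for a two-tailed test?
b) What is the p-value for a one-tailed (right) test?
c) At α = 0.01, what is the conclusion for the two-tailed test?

Answer: a) 0.0196, b) 0.0098, c) fail to reject H₀

Derivation:
Using t-distribution with df = 19:
a) Two-tailed: p = 2×P(T > 2.55) = 0.0196
b) One-tailed: p = P(T > 2.55) = 0.0098
c) 0.0196 ≥ 0.01, fail to reject H₀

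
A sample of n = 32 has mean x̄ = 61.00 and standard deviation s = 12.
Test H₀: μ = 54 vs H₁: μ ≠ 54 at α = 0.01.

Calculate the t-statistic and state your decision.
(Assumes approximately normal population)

df = n - 1 = 31
SE = s/√n = 12/√32 = 2.1213
t = (x̄ - μ₀)/SE = (61.00 - 54)/2.1213 = 3.2999
Critical value: t_{0.005,31} = ±2.744
p-value ≈ 0.0024
Decision: reject H₀

Answer: t = 3.2999, reject H₀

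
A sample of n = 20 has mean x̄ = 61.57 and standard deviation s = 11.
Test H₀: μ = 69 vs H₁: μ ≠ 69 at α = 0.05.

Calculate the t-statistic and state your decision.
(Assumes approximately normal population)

df = n - 1 = 19
SE = s/√n = 11/√20 = 2.4597
t = (x̄ - μ₀)/SE = (61.57 - 69)/2.4597 = -3.0207
Critical value: t_{0.025,19} = ±2.093
p-value ≈ 0.0070
Decision: reject H₀

Answer: t = -3.0207, reject H₀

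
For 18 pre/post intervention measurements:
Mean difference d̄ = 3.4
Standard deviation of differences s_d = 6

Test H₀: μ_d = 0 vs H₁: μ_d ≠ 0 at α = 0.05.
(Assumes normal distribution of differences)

Answer: t = 2.4042, reject H₀

Derivation:
df = n - 1 = 17
SE = s_d/√n = 6/√18 = 1.4142
t = d̄/SE = 3.4/1.4142 = 2.4042
Critical value: t_{0.025,17} = ±2.110
p-value ≈ 0.0279
Decision: reject H₀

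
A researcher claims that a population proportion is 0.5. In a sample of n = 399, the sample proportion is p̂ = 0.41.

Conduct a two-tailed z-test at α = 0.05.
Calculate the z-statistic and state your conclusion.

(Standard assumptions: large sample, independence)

H₀: p = 0.5, H₁: p ≠ 0.5
Standard error: SE = √(p₀(1-p₀)/n) = √(0.5×0.5/399) = 0.025031
z-statistic: z = (p̂ - p₀)/SE = (0.41 - 0.5)/0.025031 = -3.5955
Critical value: z_0.025 = ±1.960
p-value = 0.0003
Decision: reject H₀ at α = 0.05

Answer: z = -3.5955, reject H₀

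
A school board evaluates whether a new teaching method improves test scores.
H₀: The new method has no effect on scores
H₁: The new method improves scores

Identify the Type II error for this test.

Answer: Failing to adopt an effective teaching method

Derivation:
A Type I error (probability α) occurs when we reject a true H₀.
A Type II error (probability β) occurs when we fail to reject a false H₀.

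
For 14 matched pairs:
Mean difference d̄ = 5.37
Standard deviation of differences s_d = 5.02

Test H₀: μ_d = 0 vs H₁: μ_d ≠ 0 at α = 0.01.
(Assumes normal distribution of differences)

Answer: t = 4.0024, reject H₀

Derivation:
df = n - 1 = 13
SE = s_d/√n = 5.02/√14 = 1.3417
t = d̄/SE = 5.37/1.3417 = 4.0024
Critical value: t_{0.005,13} = ±3.012
p-value ≈ 0.0015
Decision: reject H₀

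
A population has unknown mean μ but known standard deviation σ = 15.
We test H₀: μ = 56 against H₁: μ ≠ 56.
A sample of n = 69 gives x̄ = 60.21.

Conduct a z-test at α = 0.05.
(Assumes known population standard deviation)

Answer: z = 2.3314, reject H₀

Derivation:
Standard error: SE = σ/√n = 15/√69 = 1.8058
z-statistic: z = (x̄ - μ₀)/SE = (60.21 - 56)/1.8058 = 2.3314
Critical value: ±1.960
p-value = 0.0197
Decision: reject H₀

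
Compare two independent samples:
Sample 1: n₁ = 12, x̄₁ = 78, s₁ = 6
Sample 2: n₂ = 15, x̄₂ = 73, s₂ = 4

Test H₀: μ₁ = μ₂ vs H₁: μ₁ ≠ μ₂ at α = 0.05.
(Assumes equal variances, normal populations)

Answer: t = 2.5924, reject H₀

Derivation:
Pooled variance: s²_p = [11×6² + 14×4²]/(25) = 24.8000
s_p = 4.9800
SE = s_p×√(1/n₁ + 1/n₂) = 4.9800×√(1/12 + 1/15) = 1.9287
t = (x̄₁ - x̄₂)/SE = (78 - 73)/1.9287 = 2.5924
df = 25, t-critical = ±2.060
Decision: reject H₀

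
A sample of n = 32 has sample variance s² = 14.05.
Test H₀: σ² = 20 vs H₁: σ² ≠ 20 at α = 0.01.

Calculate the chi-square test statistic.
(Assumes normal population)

Answer: χ² = 21.7775, fail to reject H₀

Derivation:
df = n - 1 = 31
χ² = (n-1)s²/σ₀² = 31×14.05/20 = 21.7775
Critical values: χ²_{0.995,31} = 14.458, χ²_{0.005,31} = 55.003
Rejection region: χ² < 14.458 or χ² > 55.003
Decision: fail to reject H₀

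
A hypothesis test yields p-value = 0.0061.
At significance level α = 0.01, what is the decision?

Answer: reject H₀

Derivation:
Compare p-value to α:
0.0061 < 0.01
Decision: reject H₀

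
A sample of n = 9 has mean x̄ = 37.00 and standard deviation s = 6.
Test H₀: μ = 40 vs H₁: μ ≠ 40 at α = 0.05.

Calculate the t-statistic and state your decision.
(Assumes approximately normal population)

df = n - 1 = 8
SE = s/√n = 6/√9 = 2.0000
t = (x̄ - μ₀)/SE = (37.00 - 40)/2.0000 = -1.5000
Critical value: t_{0.025,8} = ±2.306
p-value ≈ 0.1720
Decision: fail to reject H₀

Answer: t = -1.5000, fail to reject H₀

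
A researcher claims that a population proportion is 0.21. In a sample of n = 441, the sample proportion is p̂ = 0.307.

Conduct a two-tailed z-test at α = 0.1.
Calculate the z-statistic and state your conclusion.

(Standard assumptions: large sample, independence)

H₀: p = 0.21, H₁: p ≠ 0.21
Standard error: SE = √(p₀(1-p₀)/n) = √(0.21×0.79/441) = 0.019396
z-statistic: z = (p̂ - p₀)/SE = (0.307 - 0.21)/0.019396 = 5.0010
Critical value: z_0.05 = ±1.645
p-value < 0.0001
Decision: reject H₀ at α = 0.1

Answer: z = 5.0010, reject H₀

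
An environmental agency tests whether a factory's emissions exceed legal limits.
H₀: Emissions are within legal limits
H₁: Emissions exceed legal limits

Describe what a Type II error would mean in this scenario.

Type I error: rejecting H₀ when it is actually true (false positive).
Type II error: failing to reject H₀ when H₁ is actually true (false negative).

Answer: Failing to cite a factory whose emissions actually exceed the limit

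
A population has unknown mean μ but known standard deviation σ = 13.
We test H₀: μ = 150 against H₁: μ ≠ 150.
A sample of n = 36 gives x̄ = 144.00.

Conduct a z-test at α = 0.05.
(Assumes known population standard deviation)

Answer: z = -2.7692, reject H₀

Derivation:
Standard error: SE = σ/√n = 13/√36 = 2.1667
z-statistic: z = (x̄ - μ₀)/SE = (144.00 - 150)/2.1667 = -2.7692
Critical value: ±1.960
p-value = 0.0056
Decision: reject H₀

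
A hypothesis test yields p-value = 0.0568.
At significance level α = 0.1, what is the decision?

Compare p-value to α:
0.0568 < 0.1
Decision: reject H₀

Answer: reject H₀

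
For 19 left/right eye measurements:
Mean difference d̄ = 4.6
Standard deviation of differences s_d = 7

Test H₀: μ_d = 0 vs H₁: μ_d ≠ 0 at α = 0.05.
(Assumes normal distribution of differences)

Answer: t = 2.8644, reject H₀

Derivation:
df = n - 1 = 18
SE = s_d/√n = 7/√19 = 1.6059
t = d̄/SE = 4.6/1.6059 = 2.8644
Critical value: t_{0.025,18} = ±2.101
p-value ≈ 0.0103
Decision: reject H₀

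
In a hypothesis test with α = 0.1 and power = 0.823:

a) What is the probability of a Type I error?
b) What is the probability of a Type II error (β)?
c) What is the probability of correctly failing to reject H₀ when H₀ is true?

Answer: a) 0.1, b) 0.177, c) 0.9

Derivation:
a) Type I error probability = α = 0.1
b) Power = P(reject H₀ | H₁ true) = 1 - β = 0.823, so Type II error probability = β = 1 - Power = 0.177
c) P(fail to reject H₀ | H₀ true) = 1 - α = 0.9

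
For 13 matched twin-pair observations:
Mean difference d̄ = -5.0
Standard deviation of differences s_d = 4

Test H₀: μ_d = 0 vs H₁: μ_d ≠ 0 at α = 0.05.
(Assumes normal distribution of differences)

df = n - 1 = 12
SE = s_d/√n = 4/√13 = 1.1094
t = d̄/SE = -5.0/1.1094 = -4.5069
Critical value: t_{0.025,12} = ±2.179
p-value ≈ 0.0007
Decision: reject H₀

Answer: t = -4.5069, reject H₀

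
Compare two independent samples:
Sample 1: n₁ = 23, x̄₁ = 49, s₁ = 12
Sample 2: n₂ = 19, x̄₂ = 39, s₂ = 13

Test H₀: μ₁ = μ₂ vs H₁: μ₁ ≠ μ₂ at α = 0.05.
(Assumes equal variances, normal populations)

Pooled variance: s²_p = [22×12² + 18×13²]/(40) = 155.2500
s_p = 12.4599
SE = s_p×√(1/n₁ + 1/n₂) = 12.4599×√(1/23 + 1/19) = 3.8628
t = (x̄₁ - x̄₂)/SE = (49 - 39)/3.8628 = 2.5888
df = 40, t-critical = ±2.021
Decision: reject H₀

Answer: t = 2.5888, reject H₀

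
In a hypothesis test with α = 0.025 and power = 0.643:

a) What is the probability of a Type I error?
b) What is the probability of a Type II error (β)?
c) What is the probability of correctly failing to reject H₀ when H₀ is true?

Answer: a) 0.025, b) 0.357, c) 0.975

Derivation:
a) Type I error probability = α = 0.025
b) Power = P(reject H₀ | H₁ true) = 1 - β = 0.643, so Type II error probability = β = 1 - Power = 0.357
c) P(fail to reject H₀ | H₀ true) = 1 - α = 0.975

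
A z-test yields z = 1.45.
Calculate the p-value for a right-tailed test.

Answer: p-value ≈ 0.0735

Derivation:
For z = 1.45:
p = P(Z > 1.45) = 1 - Φ(1.45) = 0.0735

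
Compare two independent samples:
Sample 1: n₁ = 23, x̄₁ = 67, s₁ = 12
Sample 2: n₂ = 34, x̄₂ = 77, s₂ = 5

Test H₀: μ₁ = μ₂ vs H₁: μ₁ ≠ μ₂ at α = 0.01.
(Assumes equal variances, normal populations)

Answer: t = -4.3471, reject H₀

Derivation:
Pooled variance: s²_p = [22×12² + 33×5²]/(55) = 72.6000
s_p = 8.5206
SE = s_p×√(1/n₁ + 1/n₂) = 8.5206×√(1/23 + 1/34) = 2.3004
t = (x̄₁ - x̄₂)/SE = (67 - 77)/2.3004 = -4.3471
df = 55, t-critical = ±2.668
Decision: reject H₀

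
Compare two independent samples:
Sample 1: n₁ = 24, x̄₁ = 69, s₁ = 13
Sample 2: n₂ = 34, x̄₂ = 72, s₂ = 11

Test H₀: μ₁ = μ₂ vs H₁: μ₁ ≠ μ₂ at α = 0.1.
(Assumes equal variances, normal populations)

Answer: t = -0.9486, fail to reject H₀

Derivation:
Pooled variance: s²_p = [23×13² + 33×11²]/(56) = 140.7143
s_p = 11.8623
SE = s_p×√(1/n₁ + 1/n₂) = 11.8623×√(1/24 + 1/34) = 3.1626
t = (x̄₁ - x̄₂)/SE = (69 - 72)/3.1626 = -0.9486
df = 56, t-critical = ±1.673
Decision: fail to reject H₀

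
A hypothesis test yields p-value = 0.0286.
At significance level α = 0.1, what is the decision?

Compare p-value to α:
0.0286 < 0.1
Decision: reject H₀

Answer: reject H₀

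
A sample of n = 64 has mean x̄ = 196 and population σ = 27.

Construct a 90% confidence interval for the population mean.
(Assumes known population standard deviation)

Confidence level: 90%, α = 0.1
z_0.05 = 1.645
SE = σ/√n = 27/√64 = 3.3750
Margin of error = 1.645 × 3.3750 = 5.5519
CI: x̄ ± margin = 196 ± 5.5519
CI: (190.4481, 201.5519)

Answer: (190.4481, 201.5519)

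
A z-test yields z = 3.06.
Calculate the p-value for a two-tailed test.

For z = 3.06:
p = 2×P(Z > |3.06|) = 2×(1 - Φ(3.06)) = 0.0022

Answer: p-value ≈ 0.0022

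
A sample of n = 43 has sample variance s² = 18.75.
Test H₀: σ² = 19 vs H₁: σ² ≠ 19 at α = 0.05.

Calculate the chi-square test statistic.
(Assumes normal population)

Answer: χ² = 41.4474, fail to reject H₀

Derivation:
df = n - 1 = 42
χ² = (n-1)s²/σ₀² = 42×18.75/19 = 41.4474
Critical values: χ²_{0.975,42} = 25.999, χ²_{0.025,42} = 61.777
Rejection region: χ² < 25.999 or χ² > 61.777
Decision: fail to reject H₀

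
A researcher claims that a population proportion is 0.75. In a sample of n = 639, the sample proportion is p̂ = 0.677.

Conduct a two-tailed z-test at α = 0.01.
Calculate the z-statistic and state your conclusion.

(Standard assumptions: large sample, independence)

Answer: z = -4.2615, reject H₀

Derivation:
H₀: p = 0.75, H₁: p ≠ 0.75
Standard error: SE = √(p₀(1-p₀)/n) = √(0.75×0.25/639) = 0.017130
z-statistic: z = (p̂ - p₀)/SE = (0.677 - 0.75)/0.017130 = -4.2615
Critical value: z_0.005 = ±2.576
p-value < 0.0001
Decision: reject H₀ at α = 0.01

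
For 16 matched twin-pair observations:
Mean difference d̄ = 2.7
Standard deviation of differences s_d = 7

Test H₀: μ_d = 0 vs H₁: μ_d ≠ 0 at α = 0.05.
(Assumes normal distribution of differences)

df = n - 1 = 15
SE = s_d/√n = 7/√16 = 1.7500
t = d̄/SE = 2.7/1.7500 = 1.5429
Critical value: t_{0.025,15} = ±2.131
p-value ≈ 0.1437
Decision: fail to reject H₀

Answer: t = 1.5429, fail to reject H₀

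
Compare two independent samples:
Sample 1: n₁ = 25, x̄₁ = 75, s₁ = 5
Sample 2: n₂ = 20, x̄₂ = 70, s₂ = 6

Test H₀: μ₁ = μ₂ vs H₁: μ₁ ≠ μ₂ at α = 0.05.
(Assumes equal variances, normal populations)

Pooled variance: s²_p = [24×5² + 19×6²]/(43) = 29.8605
s_p = 5.4645
SE = s_p×√(1/n₁ + 1/n₂) = 5.4645×√(1/25 + 1/20) = 1.6394
t = (x̄₁ - x̄₂)/SE = (75 - 70)/1.6394 = 3.0499
df = 43, t-critical = ±2.017
Decision: reject H₀

Answer: t = 3.0499, reject H₀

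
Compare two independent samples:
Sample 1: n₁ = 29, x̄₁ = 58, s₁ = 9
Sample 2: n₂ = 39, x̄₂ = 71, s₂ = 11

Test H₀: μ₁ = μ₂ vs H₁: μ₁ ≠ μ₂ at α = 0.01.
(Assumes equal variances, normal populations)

Pooled variance: s²_p = [28×9² + 38×11²]/(66) = 104.0303
s_p = 10.1995
SE = s_p×√(1/n₁ + 1/n₂) = 10.1995×√(1/29 + 1/39) = 2.5009
t = (x̄₁ - x̄₂)/SE = (58 - 71)/2.5009 = -5.1981
df = 66, t-critical = ±2.652
Decision: reject H₀

Answer: t = -5.1981, reject H₀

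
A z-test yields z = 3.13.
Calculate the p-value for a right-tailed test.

Answer: p-value ≈ 0.0009

Derivation:
For z = 3.13:
p = P(Z > 3.13) = 1 - Φ(3.13) = 0.0009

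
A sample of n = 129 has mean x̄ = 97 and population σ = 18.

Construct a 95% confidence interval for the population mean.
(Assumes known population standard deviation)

Answer: (93.8938, 100.1062)

Derivation:
Confidence level: 95%, α = 0.05
z_0.025 = 1.960
SE = σ/√n = 18/√129 = 1.5848
Margin of error = 1.960 × 1.5848 = 3.1062
CI: x̄ ± margin = 97 ± 3.1062
CI: (93.8938, 100.1062)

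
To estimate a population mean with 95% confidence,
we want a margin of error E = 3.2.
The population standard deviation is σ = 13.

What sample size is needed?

z_0.025 = 1.960
n = (z×σ/E)² = (1.960×13/3.2)²
n = 63.4014
Round up: n = 64

Answer: n = 64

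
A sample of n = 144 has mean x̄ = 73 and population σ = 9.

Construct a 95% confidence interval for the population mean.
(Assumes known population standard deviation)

Answer: (71.5300, 74.4700)

Derivation:
Confidence level: 95%, α = 0.05
z_0.025 = 1.960
SE = σ/√n = 9/√144 = 0.7500
Margin of error = 1.960 × 0.7500 = 1.4700
CI: x̄ ± margin = 73 ± 1.4700
CI: (71.5300, 74.4700)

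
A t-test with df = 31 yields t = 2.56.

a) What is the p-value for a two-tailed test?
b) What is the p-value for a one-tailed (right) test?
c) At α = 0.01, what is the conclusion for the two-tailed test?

Answer: a) 0.0156, b) 0.0078, c) fail to reject H₀

Derivation:
Using t-distribution with df = 31:
a) Two-tailed: p = 2×P(T > 2.56) = 0.0156
b) One-tailed: p = P(T > 2.56) = 0.0078
c) 0.0156 ≥ 0.01, fail to reject H₀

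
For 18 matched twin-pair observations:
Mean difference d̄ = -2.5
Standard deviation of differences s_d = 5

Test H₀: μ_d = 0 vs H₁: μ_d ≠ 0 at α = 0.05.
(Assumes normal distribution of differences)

Answer: t = -2.1213, reject H₀

Derivation:
df = n - 1 = 17
SE = s_d/√n = 5/√18 = 1.1785
t = d̄/SE = -2.5/1.1785 = -2.1213
Critical value: t_{0.025,17} = ±2.110
p-value ≈ 0.0489
Decision: reject H₀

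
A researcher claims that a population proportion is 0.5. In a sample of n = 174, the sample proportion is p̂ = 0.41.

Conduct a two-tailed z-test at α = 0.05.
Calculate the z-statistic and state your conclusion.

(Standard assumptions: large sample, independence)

Answer: z = -2.3744, reject H₀

Derivation:
H₀: p = 0.5, H₁: p ≠ 0.5
Standard error: SE = √(p₀(1-p₀)/n) = √(0.5×0.5/174) = 0.037905
z-statistic: z = (p̂ - p₀)/SE = (0.41 - 0.5)/0.037905 = -2.3744
Critical value: z_0.025 = ±1.960
p-value = 0.0176
Decision: reject H₀ at α = 0.05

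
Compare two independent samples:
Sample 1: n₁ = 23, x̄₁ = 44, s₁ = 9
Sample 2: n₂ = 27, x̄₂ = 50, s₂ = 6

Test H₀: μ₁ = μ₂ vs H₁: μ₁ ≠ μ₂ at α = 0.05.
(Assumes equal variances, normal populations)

Pooled variance: s²_p = [22×9² + 26×6²]/(48) = 56.6250
s_p = 7.5250
SE = s_p×√(1/n₁ + 1/n₂) = 7.5250×√(1/23 + 1/27) = 2.1352
t = (x̄₁ - x̄₂)/SE = (44 - 50)/2.1352 = -2.8100
df = 48, t-critical = ±2.011
Decision: reject H₀

Answer: t = -2.8100, reject H₀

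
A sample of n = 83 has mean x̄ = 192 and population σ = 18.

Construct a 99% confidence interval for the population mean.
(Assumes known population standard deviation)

Confidence level: 99%, α = 0.01
z_0.005 = 2.576
SE = σ/√n = 18/√83 = 1.9758
Margin of error = 2.576 × 1.9758 = 5.0897
CI: x̄ ± margin = 192 ± 5.0897
CI: (186.9103, 197.0897)

Answer: (186.9103, 197.0897)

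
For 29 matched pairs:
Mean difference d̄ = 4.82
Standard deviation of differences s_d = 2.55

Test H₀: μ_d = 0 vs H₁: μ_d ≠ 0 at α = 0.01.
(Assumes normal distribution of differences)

df = n - 1 = 28
SE = s_d/√n = 2.55/√29 = 0.4735
t = d̄/SE = 4.82/0.4735 = 10.1795
Critical value: t_{0.005,28} = ±2.763
p-value < 0.0001
Decision: reject H₀

Answer: t = 10.1795, reject H₀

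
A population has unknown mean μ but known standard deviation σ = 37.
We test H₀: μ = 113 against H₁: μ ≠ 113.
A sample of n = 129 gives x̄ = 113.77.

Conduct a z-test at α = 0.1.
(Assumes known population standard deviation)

Answer: z = 0.2364, fail to reject H₀

Derivation:
Standard error: SE = σ/√n = 37/√129 = 3.2577
z-statistic: z = (x̄ - μ₀)/SE = (113.77 - 113)/3.2577 = 0.2364
Critical value: ±1.645
p-value = 0.8131
Decision: fail to reject H₀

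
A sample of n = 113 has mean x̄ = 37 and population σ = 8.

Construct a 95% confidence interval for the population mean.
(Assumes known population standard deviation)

Confidence level: 95%, α = 0.05
z_0.025 = 1.960
SE = σ/√n = 8/√113 = 0.7526
Margin of error = 1.960 × 0.7526 = 1.4751
CI: x̄ ± margin = 37 ± 1.4751
CI: (35.5249, 38.4751)

Answer: (35.5249, 38.4751)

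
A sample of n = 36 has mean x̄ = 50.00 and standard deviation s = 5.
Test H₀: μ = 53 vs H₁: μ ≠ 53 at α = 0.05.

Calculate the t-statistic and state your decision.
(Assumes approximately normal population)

df = n - 1 = 35
SE = s/√n = 5/√36 = 0.8333
t = (x̄ - μ₀)/SE = (50.00 - 53)/0.8333 = -3.6001
Critical value: t_{0.025,35} = ±2.030
p-value ≈ 0.0010
Decision: reject H₀

Answer: t = -3.6001, reject H₀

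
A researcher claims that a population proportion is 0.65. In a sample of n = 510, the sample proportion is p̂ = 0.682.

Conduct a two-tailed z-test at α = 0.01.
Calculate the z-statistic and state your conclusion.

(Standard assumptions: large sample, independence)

H₀: p = 0.65, H₁: p ≠ 0.65
Standard error: SE = √(p₀(1-p₀)/n) = √(0.65×0.35/510) = 0.021121
z-statistic: z = (p̂ - p₀)/SE = (0.682 - 0.65)/0.021121 = 1.5151
Critical value: z_0.005 = ±2.576
p-value = 0.1297
Decision: fail to reject H₀ at α = 0.01

Answer: z = 1.5151, fail to reject H₀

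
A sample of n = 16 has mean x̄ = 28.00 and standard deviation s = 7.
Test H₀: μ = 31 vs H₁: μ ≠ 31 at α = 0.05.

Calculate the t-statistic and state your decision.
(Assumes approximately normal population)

Answer: t = -1.7143, fail to reject H₀

Derivation:
df = n - 1 = 15
SE = s/√n = 7/√16 = 1.7500
t = (x̄ - μ₀)/SE = (28.00 - 31)/1.7500 = -1.7143
Critical value: t_{0.025,15} = ±2.131
p-value ≈ 0.1071
Decision: fail to reject H₀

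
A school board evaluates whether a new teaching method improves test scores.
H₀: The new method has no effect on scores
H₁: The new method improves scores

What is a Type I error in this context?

Answer: Concluding the new method improves scores when it actually doesn't

Derivation:
Type I error (α): Rejecting H₀ when H₀ is true
Type II error (β): Failing to reject H₀ when H₁ is true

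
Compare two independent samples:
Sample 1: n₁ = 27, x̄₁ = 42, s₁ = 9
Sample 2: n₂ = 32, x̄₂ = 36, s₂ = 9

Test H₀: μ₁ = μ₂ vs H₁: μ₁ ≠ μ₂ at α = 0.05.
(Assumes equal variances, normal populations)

Pooled variance: s²_p = [26×9² + 31×9²]/(57) = 81.0000
s_p = 9.0000
SE = s_p×√(1/n₁ + 1/n₂) = 9.0000×√(1/27 + 1/32) = 2.3519
t = (x̄₁ - x̄₂)/SE = (42 - 36)/2.3519 = 2.5511
df = 57, t-critical = ±2.002
Decision: reject H₀

Answer: t = 2.5511, reject H₀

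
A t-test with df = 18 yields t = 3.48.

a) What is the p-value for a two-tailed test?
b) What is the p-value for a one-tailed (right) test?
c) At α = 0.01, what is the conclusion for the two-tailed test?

Using t-distribution with df = 18:
a) Two-tailed: p = 2×P(T > 3.48) = 0.0027
b) One-tailed: p = P(T > 3.48) = 0.0013
c) 0.0027 < 0.01, reject H₀

Answer: a) 0.0027, b) 0.0013, c) reject H₀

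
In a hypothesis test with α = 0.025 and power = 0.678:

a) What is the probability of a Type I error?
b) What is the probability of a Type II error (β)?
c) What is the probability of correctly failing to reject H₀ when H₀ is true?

Answer: a) 0.025, b) 0.322, c) 0.975

Derivation:
a) Type I error probability = α = 0.025
b) Power = P(reject H₀ | H₁ true) = 1 - β = 0.678, so Type II error probability = β = 1 - Power = 0.322
c) P(fail to reject H₀ | H₀ true) = 1 - α = 0.975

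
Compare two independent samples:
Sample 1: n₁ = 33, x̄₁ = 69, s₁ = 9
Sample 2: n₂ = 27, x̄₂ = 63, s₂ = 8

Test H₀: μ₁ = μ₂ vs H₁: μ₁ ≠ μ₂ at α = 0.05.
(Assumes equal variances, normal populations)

Answer: t = 2.6992, reject H₀

Derivation:
Pooled variance: s²_p = [32×9² + 26×8²]/(58) = 73.3793
s_p = 8.5662
SE = s_p×√(1/n₁ + 1/n₂) = 8.5662×√(1/33 + 1/27) = 2.2229
t = (x̄₁ - x̄₂)/SE = (69 - 63)/2.2229 = 2.6992
df = 58, t-critical = ±2.002
Decision: reject H₀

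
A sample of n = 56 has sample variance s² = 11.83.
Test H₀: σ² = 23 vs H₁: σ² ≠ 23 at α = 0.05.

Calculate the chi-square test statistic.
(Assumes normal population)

df = n - 1 = 55
χ² = (n-1)s²/σ₀² = 55×11.83/23 = 28.2891
Critical values: χ²_{0.975,55} = 36.398, χ²_{0.025,55} = 77.380
Rejection region: χ² < 36.398 or χ² > 77.380
Decision: reject H₀

Answer: χ² = 28.2891, reject H₀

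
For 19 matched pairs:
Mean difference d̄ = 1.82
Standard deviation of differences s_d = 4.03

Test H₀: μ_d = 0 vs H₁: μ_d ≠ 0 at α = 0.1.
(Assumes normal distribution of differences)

df = n - 1 = 18
SE = s_d/√n = 4.03/√19 = 0.9245
t = d̄/SE = 1.82/0.9245 = 1.9686
Critical value: t_{0.05,18} = ±1.734
p-value ≈ 0.0646
Decision: reject H₀

Answer: t = 1.9686, reject H₀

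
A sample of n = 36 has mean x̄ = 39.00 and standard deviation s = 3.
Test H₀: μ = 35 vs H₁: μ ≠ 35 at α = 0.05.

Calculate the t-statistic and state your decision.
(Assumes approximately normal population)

df = n - 1 = 35
SE = s/√n = 3/√36 = 0.5000
t = (x̄ - μ₀)/SE = (39.00 - 35)/0.5000 = 8.0000
Critical value: t_{0.025,35} = ±2.030
p-value < 0.0001
Decision: reject H₀

Answer: t = 8.0000, reject H₀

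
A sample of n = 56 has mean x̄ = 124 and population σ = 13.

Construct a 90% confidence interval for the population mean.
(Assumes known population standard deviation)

Confidence level: 90%, α = 0.1
z_0.05 = 1.645
SE = σ/√n = 13/√56 = 1.7372
Margin of error = 1.645 × 1.7372 = 2.8577
CI: x̄ ± margin = 124 ± 2.8577
CI: (121.1423, 126.8577)

Answer: (121.1423, 126.8577)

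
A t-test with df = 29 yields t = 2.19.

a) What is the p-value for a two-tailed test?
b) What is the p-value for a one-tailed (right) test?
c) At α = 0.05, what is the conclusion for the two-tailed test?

Using t-distribution with df = 29:
a) Two-tailed: p = 2×P(T > 2.19) = 0.0367
b) One-tailed: p = P(T > 2.19) = 0.0184
c) 0.0367 < 0.05, reject H₀

Answer: a) 0.0367, b) 0.0184, c) reject H₀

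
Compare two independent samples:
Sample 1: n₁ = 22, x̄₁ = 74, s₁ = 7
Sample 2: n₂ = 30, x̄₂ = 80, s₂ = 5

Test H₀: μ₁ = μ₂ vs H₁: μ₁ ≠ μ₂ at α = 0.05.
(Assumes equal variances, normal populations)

Pooled variance: s²_p = [21×7² + 29×5²]/(50) = 35.0800
s_p = 5.9228
SE = s_p×√(1/n₁ + 1/n₂) = 5.9228×√(1/22 + 1/30) = 1.6625
t = (x̄₁ - x̄₂)/SE = (74 - 80)/1.6625 = -3.6090
df = 50, t-critical = ±2.009
Decision: reject H₀

Answer: t = -3.6090, reject H₀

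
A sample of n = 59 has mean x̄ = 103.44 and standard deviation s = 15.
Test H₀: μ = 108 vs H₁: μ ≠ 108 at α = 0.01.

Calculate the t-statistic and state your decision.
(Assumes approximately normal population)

df = n - 1 = 58
SE = s/√n = 15/√59 = 1.9528
t = (x̄ - μ₀)/SE = (103.44 - 108)/1.9528 = -2.3351
Critical value: t_{0.005,58} = ±2.663
p-value ≈ 0.0230
Decision: fail to reject H₀

Answer: t = -2.3351, fail to reject H₀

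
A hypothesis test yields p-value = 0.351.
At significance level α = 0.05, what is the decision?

Answer: fail to reject H₀

Derivation:
Compare p-value to α:
0.351 ≥ 0.05
Decision: fail to reject H₀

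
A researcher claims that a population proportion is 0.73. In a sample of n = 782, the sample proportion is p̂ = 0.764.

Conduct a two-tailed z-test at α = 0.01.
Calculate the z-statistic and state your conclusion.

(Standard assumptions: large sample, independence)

H₀: p = 0.73, H₁: p ≠ 0.73
Standard error: SE = √(p₀(1-p₀)/n) = √(0.73×0.27/782) = 0.015876
z-statistic: z = (p̂ - p₀)/SE = (0.764 - 0.73)/0.015876 = 2.1416
Critical value: z_0.005 = ±2.576
p-value = 0.0322
Decision: fail to reject H₀ at α = 0.01

Answer: z = 2.1416, fail to reject H₀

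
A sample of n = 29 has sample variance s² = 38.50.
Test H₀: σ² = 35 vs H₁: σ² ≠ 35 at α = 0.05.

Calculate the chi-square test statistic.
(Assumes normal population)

df = n - 1 = 28
χ² = (n-1)s²/σ₀² = 28×38.50/35 = 30.8000
Critical values: χ²_{0.975,28} = 15.308, χ²_{0.025,28} = 44.461
Rejection region: χ² < 15.308 or χ² > 44.461
Decision: fail to reject H₀

Answer: χ² = 30.8000, fail to reject H₀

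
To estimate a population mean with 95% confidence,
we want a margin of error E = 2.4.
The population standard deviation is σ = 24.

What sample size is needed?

Answer: n = 385

Derivation:
z_0.025 = 1.960
n = (z×σ/E)² = (1.960×24/2.4)²
n = 384.1600
Round up: n = 385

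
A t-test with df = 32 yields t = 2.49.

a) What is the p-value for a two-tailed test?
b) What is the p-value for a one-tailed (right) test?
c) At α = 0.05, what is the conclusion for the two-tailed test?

Answer: a) 0.0182, b) 0.0091, c) reject H₀

Derivation:
Using t-distribution with df = 32:
a) Two-tailed: p = 2×P(T > 2.49) = 0.0182
b) One-tailed: p = P(T > 2.49) = 0.0091
c) 0.0182 < 0.05, reject H₀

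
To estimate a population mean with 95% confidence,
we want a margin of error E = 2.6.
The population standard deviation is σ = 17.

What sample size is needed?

z_0.025 = 1.960
n = (z×σ/E)² = (1.960×17/2.6)²
n = 164.2341
Round up: n = 165

Answer: n = 165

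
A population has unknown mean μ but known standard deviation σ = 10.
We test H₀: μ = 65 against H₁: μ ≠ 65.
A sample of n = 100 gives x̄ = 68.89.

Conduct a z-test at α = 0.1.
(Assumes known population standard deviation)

Standard error: SE = σ/√n = 10/√100 = 1.0000
z-statistic: z = (x̄ - μ₀)/SE = (68.89 - 65)/1.0000 = 3.8900
Critical value: ±1.645
p-value = 0.0001
Decision: reject H₀

Answer: z = 3.8900, reject H₀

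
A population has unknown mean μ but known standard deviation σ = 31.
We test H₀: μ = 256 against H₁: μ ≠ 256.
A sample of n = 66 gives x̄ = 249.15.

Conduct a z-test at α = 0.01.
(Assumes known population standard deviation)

Answer: z = -1.7952, fail to reject H₀

Derivation:
Standard error: SE = σ/√n = 31/√66 = 3.8158
z-statistic: z = (x̄ - μ₀)/SE = (249.15 - 256)/3.8158 = -1.7952
Critical value: ±2.576
p-value = 0.0726
Decision: fail to reject H₀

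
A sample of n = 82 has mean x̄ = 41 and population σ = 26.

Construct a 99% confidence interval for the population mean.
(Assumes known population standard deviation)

Answer: (33.6038, 48.3962)

Derivation:
Confidence level: 99%, α = 0.01
z_0.005 = 2.576
SE = σ/√n = 26/√82 = 2.8712
Margin of error = 2.576 × 2.8712 = 7.3962
CI: x̄ ± margin = 41 ± 7.3962
CI: (33.6038, 48.3962)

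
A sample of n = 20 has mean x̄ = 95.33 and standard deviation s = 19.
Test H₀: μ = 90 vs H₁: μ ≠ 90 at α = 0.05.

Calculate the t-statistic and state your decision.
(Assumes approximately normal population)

Answer: t = 1.2546, fail to reject H₀

Derivation:
df = n - 1 = 19
SE = s/√n = 19/√20 = 4.2485
t = (x̄ - μ₀)/SE = (95.33 - 90)/4.2485 = 1.2546
Critical value: t_{0.025,19} = ±2.093
p-value ≈ 0.2248
Decision: fail to reject H₀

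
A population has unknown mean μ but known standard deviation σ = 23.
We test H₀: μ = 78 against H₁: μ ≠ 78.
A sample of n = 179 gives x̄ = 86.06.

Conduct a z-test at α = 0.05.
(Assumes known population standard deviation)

Standard error: SE = σ/√n = 23/√179 = 1.7191
z-statistic: z = (x̄ - μ₀)/SE = (86.06 - 78)/1.7191 = 4.6885
Critical value: ±1.960
p-value < 0.0001
Decision: reject H₀

Answer: z = 4.6885, reject H₀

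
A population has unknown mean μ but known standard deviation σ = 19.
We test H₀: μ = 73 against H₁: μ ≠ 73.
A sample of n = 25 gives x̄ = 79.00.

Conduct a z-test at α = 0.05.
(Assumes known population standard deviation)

Answer: z = 1.5789, fail to reject H₀

Derivation:
Standard error: SE = σ/√n = 19/√25 = 3.8000
z-statistic: z = (x̄ - μ₀)/SE = (79.00 - 73)/3.8000 = 1.5789
Critical value: ±1.960
p-value = 0.1144
Decision: fail to reject H₀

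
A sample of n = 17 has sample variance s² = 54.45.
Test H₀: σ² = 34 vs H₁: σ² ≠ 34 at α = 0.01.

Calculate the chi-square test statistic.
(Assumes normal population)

df = n - 1 = 16
χ² = (n-1)s²/σ₀² = 16×54.45/34 = 25.6235
Critical values: χ²_{0.995,16} = 5.142, χ²_{0.005,16} = 34.267
Rejection region: χ² < 5.142 or χ² > 34.267
Decision: fail to reject H₀

Answer: χ² = 25.6235, fail to reject H₀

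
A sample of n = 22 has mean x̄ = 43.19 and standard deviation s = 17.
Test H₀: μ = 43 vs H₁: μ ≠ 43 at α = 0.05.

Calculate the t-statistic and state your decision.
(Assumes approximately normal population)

Answer: t = 0.0524, fail to reject H₀

Derivation:
df = n - 1 = 21
SE = s/√n = 17/√22 = 3.6244
t = (x̄ - μ₀)/SE = (43.19 - 43)/3.6244 = 0.0524
Critical value: t_{0.025,21} = ±2.080
p-value ≈ 0.9587
Decision: fail to reject H₀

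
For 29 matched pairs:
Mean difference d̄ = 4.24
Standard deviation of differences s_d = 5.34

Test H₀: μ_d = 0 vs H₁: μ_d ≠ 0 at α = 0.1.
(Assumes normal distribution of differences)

Answer: t = 4.2759, reject H₀

Derivation:
df = n - 1 = 28
SE = s_d/√n = 5.34/√29 = 0.9916
t = d̄/SE = 4.24/0.9916 = 4.2759
Critical value: t_{0.05,28} = ±1.701
p-value ≈ 0.0002
Decision: reject H₀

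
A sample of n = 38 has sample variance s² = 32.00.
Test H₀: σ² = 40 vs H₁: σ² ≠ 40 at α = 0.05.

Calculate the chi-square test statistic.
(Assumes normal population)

Answer: χ² = 29.6000, fail to reject H₀

Derivation:
df = n - 1 = 37
χ² = (n-1)s²/σ₀² = 37×32.00/40 = 29.6000
Critical values: χ²_{0.975,37} = 22.106, χ²_{0.025,37} = 55.668
Rejection region: χ² < 22.106 or χ² > 55.668
Decision: fail to reject H₀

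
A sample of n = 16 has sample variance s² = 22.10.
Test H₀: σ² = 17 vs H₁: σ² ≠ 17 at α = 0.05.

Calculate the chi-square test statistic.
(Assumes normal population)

Answer: χ² = 19.5000, fail to reject H₀

Derivation:
df = n - 1 = 15
χ² = (n-1)s²/σ₀² = 15×22.10/17 = 19.5000
Critical values: χ²_{0.975,15} = 6.262, χ²_{0.025,15} = 27.488
Rejection region: χ² < 6.262 or χ² > 27.488
Decision: fail to reject H₀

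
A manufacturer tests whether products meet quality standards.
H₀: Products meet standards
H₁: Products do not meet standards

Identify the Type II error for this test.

Type I error (α): Rejecting H₀ when H₀ is true
Type II error (β): Failing to reject H₀ when H₁ is true

Answer: Accepting products as meeting standards when they don't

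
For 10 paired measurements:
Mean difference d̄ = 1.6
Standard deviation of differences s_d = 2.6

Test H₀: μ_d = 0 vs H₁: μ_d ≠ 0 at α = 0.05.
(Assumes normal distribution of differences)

Answer: t = 1.9460, fail to reject H₀

Derivation:
df = n - 1 = 9
SE = s_d/√n = 2.6/√10 = 0.8222
t = d̄/SE = 1.6/0.8222 = 1.9460
Critical value: t_{0.025,9} = ±2.262
p-value ≈ 0.0835
Decision: fail to reject H₀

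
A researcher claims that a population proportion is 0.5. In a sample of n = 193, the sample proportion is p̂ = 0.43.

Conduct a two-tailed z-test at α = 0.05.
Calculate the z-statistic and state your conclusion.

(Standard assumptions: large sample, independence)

Answer: z = -1.9449, fail to reject H₀

Derivation:
H₀: p = 0.5, H₁: p ≠ 0.5
Standard error: SE = √(p₀(1-p₀)/n) = √(0.5×0.5/193) = 0.035991
z-statistic: z = (p̂ - p₀)/SE = (0.43 - 0.5)/0.035991 = -1.9449
Critical value: z_0.025 = ±1.960
p-value = 0.0518
Decision: fail to reject H₀ at α = 0.05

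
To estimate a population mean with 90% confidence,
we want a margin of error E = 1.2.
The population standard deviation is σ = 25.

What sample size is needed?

z_0.05 = 1.645
n = (z×σ/E)² = (1.645×25/1.2)²
n = 1174.4900
Round up: n = 1175

Answer: n = 1175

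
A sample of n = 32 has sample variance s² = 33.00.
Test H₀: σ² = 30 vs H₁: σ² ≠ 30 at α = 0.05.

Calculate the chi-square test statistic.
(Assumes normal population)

Answer: χ² = 34.1000, fail to reject H₀

Derivation:
df = n - 1 = 31
χ² = (n-1)s²/σ₀² = 31×33.00/30 = 34.1000
Critical values: χ²_{0.975,31} = 17.539, χ²_{0.025,31} = 48.232
Rejection region: χ² < 17.539 or χ² > 48.232
Decision: fail to reject H₀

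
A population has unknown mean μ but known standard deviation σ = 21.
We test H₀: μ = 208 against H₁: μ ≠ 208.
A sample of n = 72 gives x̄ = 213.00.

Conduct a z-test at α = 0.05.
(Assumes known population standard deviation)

Answer: z = 2.0203, reject H₀

Derivation:
Standard error: SE = σ/√n = 21/√72 = 2.4749
z-statistic: z = (x̄ - μ₀)/SE = (213.00 - 208)/2.4749 = 2.0203
Critical value: ±1.960
p-value = 0.0434
Decision: reject H₀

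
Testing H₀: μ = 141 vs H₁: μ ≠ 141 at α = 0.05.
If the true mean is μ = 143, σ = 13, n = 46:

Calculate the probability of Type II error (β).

SE = σ/√n = 13/√46 = 1.9167
Critical values: μ₀ ± z_0.025×SE = 141 ± 1.960×1.9167
Acceptance region: (137.2433, 144.7567)
Under H₁ (μ = 143): z_high = (144.7567 - 143)/1.9167 = 0.9165, z_low = (137.2433 - 143)/1.9167 = -3.0034
β = P(not reject | H₁) = Φ(0.9165) - Φ(-3.0034) ≈ 0.8190

Answer: β ≈ 0.8190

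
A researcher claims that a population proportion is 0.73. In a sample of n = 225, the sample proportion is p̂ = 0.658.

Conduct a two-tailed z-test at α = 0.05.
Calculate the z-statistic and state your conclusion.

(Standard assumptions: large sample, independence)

H₀: p = 0.73, H₁: p ≠ 0.73
Standard error: SE = √(p₀(1-p₀)/n) = √(0.73×0.27/225) = 0.029597
z-statistic: z = (p̂ - p₀)/SE = (0.658 - 0.73)/0.029597 = -2.4327
Critical value: z_0.025 = ±1.960
p-value = 0.0150
Decision: reject H₀ at α = 0.05

Answer: z = -2.4327, reject H₀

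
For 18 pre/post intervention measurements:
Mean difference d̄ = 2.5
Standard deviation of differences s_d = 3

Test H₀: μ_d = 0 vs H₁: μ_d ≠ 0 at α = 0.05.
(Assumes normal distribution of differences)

df = n - 1 = 17
SE = s_d/√n = 3/√18 = 0.7071
t = d̄/SE = 2.5/0.7071 = 3.5356
Critical value: t_{0.025,17} = ±2.110
p-value ≈ 0.0025
Decision: reject H₀

Answer: t = 3.5356, reject H₀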